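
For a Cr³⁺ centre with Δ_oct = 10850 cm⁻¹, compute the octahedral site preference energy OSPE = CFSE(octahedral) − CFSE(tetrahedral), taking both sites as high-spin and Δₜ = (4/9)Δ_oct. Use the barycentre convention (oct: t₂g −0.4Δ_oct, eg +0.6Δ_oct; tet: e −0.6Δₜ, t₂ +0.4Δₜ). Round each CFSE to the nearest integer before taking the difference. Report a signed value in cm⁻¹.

Cr³⁺: group 6, so d-count = 6 − 3 = 3.
Octahedral (high-spin): t₂g³ eg⁰, CFSE = 3(−0.4) + 0(+0.6) = -1.2Δ_oct = -1.2 × 10850 = -13020 cm⁻¹.
Tetrahedral: e² t₂¹, CFSE = 2(−0.6) + 1(+0.4) = -0.8Δₜ = -0.8 × (4/9) × 10850 = -3858 cm⁻¹.
OSPE = CFSE(oct) − CFSE(tet) = -13020 − (-3858) = -9162 cm⁻¹.

-9162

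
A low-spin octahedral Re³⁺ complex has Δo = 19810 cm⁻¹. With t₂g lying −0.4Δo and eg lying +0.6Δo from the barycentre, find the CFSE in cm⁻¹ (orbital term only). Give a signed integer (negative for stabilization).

Group 7 minus oxidation state +3 gives a d⁴ configuration for Re³⁺.
The d⁴ electrons fill as t₂g⁴ eg⁰.
The orbital stabilization is -1.6Δo = -1.6 × 19810 = -31696 cm⁻¹.

-31696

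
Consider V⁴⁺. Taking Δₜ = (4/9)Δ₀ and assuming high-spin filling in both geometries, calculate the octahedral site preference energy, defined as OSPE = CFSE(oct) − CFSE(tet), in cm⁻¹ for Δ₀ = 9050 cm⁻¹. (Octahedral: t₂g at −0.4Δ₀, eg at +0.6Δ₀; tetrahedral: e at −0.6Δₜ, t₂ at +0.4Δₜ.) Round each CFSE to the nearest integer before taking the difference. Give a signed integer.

V sits in group 5; removing 4 electrons leaves V⁴⁺ with 5 − 4 = 1 d electrons.
In an octahedral site d¹ (HS) is t₂g¹ eg⁰, giving CFSE(oct) = -0.4Δ₀ = -3620 cm⁻¹.
In a tetrahedral site the filling is e¹ t₂⁰: CFSE(tet) = -0.6Δₜ = -0.6 × (4/9)(9050) = -2413 cm⁻¹.
OSPE = CFSE(oct) − CFSE(tet) = -3620 − (-2413) = -1207 cm⁻¹.

-1207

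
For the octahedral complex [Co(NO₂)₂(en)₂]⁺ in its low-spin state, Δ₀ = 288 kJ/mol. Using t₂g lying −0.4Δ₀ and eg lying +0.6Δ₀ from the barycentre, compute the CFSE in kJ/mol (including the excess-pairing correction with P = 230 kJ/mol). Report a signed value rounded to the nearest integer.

-231

Ligand charges: 2×(-1) from NO₂⁻ and 2×(+0) from en sum to -2; with overall charge +1, Co is +3.
Co is in group 9, so Co³⁺ is d⁶ (9 − 3 = 6).
The d⁶ electrons fill as t₂g⁶ eg⁰.
The orbital stabilization is -2.4Δ₀ = -2.4 × 288 = -691 kJ/mol.
Relative to high-spin t₂g⁴ eg² (1 paired), the low-spin configuration has 2 additional pairs, contributing +2 × 230 = +460 kJ/mol.
Net CFSE = -691 + 460 = -231 kJ/mol.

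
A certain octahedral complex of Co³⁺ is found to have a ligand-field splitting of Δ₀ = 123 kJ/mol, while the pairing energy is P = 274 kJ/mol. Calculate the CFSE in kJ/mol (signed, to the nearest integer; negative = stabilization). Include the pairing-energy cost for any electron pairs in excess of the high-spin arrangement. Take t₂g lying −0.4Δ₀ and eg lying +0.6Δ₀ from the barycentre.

-49

Co³⁺: group 9, so d-count = 9 − 3 = 6.
Here Δ₀ < P (123 < 274), so the high-spin state is favoured.
Configuration: t₂g⁴ eg².
Orbital CFSE = -0.4Δ₀ = -0.4 × 123 = -49 kJ/mol.
High-spin has no excess pairs, so no pairing correction applies.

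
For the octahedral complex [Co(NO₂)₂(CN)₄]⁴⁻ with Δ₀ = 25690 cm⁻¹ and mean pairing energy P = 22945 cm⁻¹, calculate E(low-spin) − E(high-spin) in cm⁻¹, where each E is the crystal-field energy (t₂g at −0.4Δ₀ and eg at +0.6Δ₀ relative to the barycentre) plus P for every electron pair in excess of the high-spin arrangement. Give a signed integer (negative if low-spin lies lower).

-2745

Ligand charges: 2×(-1) from NO₂⁻ and 4×(-1) from CN⁻ sum to -6; with overall charge -4, Co is +2.
Co sits in group 9; removing 2 electrons leaves Co²⁺ with 9 − 2 = 7 d electrons.
In the high-spin limit (t₂g⁵ eg²) the orbital term is -0.8Δ₀ = -20552 cm⁻¹, with no excess pairing.
Low-spin t₂g⁶ eg¹ gives -1.8Δ₀ = -46242 cm⁻¹, but forming 1 extra pair costs 1P = 22945 cm⁻¹, so E(LS) = -46242 + 22945 = -23297 cm⁻¹.
Thus E(LS) − E(HS) = -2745 cm⁻¹.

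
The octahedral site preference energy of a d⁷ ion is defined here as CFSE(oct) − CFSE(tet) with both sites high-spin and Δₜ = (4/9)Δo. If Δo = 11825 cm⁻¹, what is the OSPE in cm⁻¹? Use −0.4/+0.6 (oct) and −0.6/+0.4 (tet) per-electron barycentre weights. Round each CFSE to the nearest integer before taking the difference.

-3153

Octahedral (high-spin): t2g^5 e_g^2, CFSE = 5(−0.4) + 2(+0.6) = -0.8Δo = -0.8 × 11825 = -9460 cm⁻¹.
Tetrahedral: e^4 t2^3, CFSE = 4(−0.6) + 3(+0.4) = -1.2Δₜ = -1.2 × (4/9) × 11825 = -6307 cm⁻¹.
Subtracting, OSPE = -9460 − (-6307) = -3153 cm⁻¹.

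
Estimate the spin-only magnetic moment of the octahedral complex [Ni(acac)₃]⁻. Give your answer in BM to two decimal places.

2.83 BM

Each acac⁻ contributes -1; 3 × (-1) = -3. With overall charge -1, Ni is in the +2 oxidation state.
Group 10 minus oxidation state +2 gives a d⁸ configuration for Ni²⁺.
For octahedral d⁸ the high- and low-spin configurations coincide.
Configuration: t₂g⁶ eg² → 2 unpaired electrons.
μ(spin-only) = √[2(2+2)] = √8 ≈ 2.83 BM.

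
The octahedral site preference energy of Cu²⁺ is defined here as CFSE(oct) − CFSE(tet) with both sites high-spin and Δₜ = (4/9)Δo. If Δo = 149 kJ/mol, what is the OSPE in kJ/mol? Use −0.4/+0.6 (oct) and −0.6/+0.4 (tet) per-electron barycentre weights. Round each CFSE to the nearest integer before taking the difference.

Cu sits in group 11; removing 2 electrons leaves Cu²⁺ with 11 − 2 = 9 d electrons.
In an octahedral site d⁹ (HS) is t2g^6 e_g^3, giving CFSE(oct) = -0.6Δo = -89 kJ/mol.
Tetrahedral e^4 t2^5 gives -0.4Δₜ = -0.4 × (4/9) × 149 = -26 kJ/mol.
OSPE = CFSE(oct) − CFSE(tet) = -89 − (-26) = -63 kJ/mol.

-63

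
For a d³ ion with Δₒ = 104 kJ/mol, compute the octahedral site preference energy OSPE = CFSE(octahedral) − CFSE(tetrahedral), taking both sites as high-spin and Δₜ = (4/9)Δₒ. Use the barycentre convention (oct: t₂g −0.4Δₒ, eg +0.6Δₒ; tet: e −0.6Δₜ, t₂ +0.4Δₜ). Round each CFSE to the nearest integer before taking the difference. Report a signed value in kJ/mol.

-88

Octahedral (high-spin): t2g^3 e_g^0, CFSE = 3(−0.4) + 0(+0.6) = -1.2Δₒ = -1.2 × 104 = -125 kJ/mol.
In a tetrahedral site the filling is e^2 t2^1: CFSE(tet) = -0.8Δₜ = -0.8 × (4/9)(104) = -37 kJ/mol.
OSPE = CFSE(oct) − CFSE(tet) = -125 − (-37) = -88 kJ/mol.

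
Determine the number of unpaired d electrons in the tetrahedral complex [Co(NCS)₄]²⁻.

Each NCS⁻ contributes -1; 4 × (-1) = -4. With overall charge -2, Co is in the +2 oxidation state.
Co²⁺: group 9, so d-count = 9 − 2 = 7.
With tetrahedral geometry the complex is necessarily high-spin.
Configuration: e⁴ t₂³, giving 3 unpaired electrons.

3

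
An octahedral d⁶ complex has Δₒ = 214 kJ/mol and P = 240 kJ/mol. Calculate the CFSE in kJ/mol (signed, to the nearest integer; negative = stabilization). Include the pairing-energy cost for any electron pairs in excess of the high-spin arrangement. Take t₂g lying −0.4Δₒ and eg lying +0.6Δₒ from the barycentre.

-86

With Δₒ < P the complex is high-spin.
Configuration: t₂g⁴ eg².
Orbital CFSE = -0.4Δₒ = -0.4 × 214 = -86 kJ/mol.
High-spin has no excess pairs, so no pairing correction applies.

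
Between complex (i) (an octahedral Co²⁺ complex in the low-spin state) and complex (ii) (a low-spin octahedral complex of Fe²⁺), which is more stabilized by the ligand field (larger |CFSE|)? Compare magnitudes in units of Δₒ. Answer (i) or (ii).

(i): Group 9 minus oxidation state +2 gives a d⁷ configuration for Co²⁺; t₂g⁶ eg¹, CFSE = -1.8Δₒ.
(ii): Fe²⁺: group 8, so d-count = 8 − 2 = 6; t2g^6 e_g^0, CFSE = -2.4Δₒ.
So (ii) has the larger |CFSE|.

(ii)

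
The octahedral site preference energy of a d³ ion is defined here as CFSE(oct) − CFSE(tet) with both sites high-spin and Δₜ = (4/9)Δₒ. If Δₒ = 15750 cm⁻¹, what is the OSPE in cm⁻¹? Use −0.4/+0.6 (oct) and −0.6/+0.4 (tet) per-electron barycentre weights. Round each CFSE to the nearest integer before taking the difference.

In an octahedral site d³ (HS) is t2g^3 e_g^0, giving CFSE(oct) = -1.2Δₒ = -18900 cm⁻¹.
Tetrahedral e^2 t2^1 gives -0.8Δₜ = -0.8 × (4/9) × 15750 = -5600 cm⁻¹.
Subtracting, OSPE = -18900 − (-5600) = -13300 cm⁻¹.

-13300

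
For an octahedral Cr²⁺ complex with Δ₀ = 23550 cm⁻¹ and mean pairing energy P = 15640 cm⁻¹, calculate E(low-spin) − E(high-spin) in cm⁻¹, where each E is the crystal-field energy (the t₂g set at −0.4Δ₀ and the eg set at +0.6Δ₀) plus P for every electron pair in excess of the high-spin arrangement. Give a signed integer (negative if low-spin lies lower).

Cr is in group 6, so Cr²⁺ is d⁴ (6 − 2 = 4).
In the high-spin limit (t₂g³ eg¹) the orbital term is -0.6Δ₀ = -14130 cm⁻¹, with no excess pairing.
Low-spin t₂g⁴ eg⁰ gives -1.6Δ₀ = -37680 cm⁻¹, but forming 1 extra pair costs 1P = 15640 cm⁻¹, so E(LS) = -37680 + 15640 = -22040 cm⁻¹.
E(LS) − E(HS) = -22040 − (-14130) = -7910 cm⁻¹.

-7910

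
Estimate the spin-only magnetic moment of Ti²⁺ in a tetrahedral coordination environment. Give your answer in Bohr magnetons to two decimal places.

2.83 Bohr magnetons

Ti is in group 4, so Ti²⁺ is d² (4 − 2 = 2).
Tetrahedral fields are weak (Δₜ ≈ 4/9 Δₒ), so electrons fill high-spin.
Configuration: e² t₂⁰ → 2 unpaired electrons.
μ(spin-only) = √[2(2+2)] = √8 ≈ 2.83 Bohr magnetons.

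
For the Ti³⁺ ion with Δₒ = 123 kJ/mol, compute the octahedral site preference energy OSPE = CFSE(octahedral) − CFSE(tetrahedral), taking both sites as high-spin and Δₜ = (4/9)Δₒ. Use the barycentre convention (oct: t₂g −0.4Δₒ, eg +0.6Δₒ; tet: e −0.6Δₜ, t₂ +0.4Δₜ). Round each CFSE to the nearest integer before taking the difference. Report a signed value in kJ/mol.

Ti is in group 4, so Ti³⁺ is d¹ (4 − 3 = 1).
Octahedral (high-spin): t₂g¹ eg⁰, CFSE = 1(−0.4) + 0(+0.6) = -0.4Δₒ = -0.4 × 123 = -49 kJ/mol.
In a tetrahedral site the filling is e¹ t₂⁰: CFSE(tet) = -0.6Δₜ = -0.6 × (4/9)(123) = -33 kJ/mol.
Subtracting, OSPE = -49 − (-33) = -16 kJ/mol.

-16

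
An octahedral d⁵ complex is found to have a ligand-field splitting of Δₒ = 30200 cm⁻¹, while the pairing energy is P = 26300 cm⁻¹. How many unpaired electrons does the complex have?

1

Δₒ > P, so pairing is preferred: the ground state is low-spin.
That gives t₂g⁵ eg⁰.
Unpaired electrons: 1.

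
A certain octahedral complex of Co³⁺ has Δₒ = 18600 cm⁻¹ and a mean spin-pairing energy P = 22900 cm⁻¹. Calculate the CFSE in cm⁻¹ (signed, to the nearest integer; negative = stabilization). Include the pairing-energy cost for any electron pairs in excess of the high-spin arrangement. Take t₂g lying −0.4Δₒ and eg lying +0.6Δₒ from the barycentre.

Co³⁺: group 9, so d-count = 9 − 3 = 6.
Since Δₒ = 18600 cm⁻¹ < P = 22900 cm⁻¹, the complex adopts the high-spin configuration.
Filling d⁶ accordingly: t₂g⁴ eg².
Orbital CFSE = -0.4Δₒ = -0.4 × 18600 = -7440 cm⁻¹.
High-spin has no excess pairs, so no pairing correction applies.

-7440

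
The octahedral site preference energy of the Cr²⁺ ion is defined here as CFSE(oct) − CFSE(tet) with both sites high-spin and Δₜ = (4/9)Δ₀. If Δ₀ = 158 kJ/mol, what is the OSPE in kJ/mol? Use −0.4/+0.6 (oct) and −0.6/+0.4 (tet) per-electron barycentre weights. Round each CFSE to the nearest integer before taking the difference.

Cr sits in group 6; removing 2 electrons leaves Cr²⁺ with 6 − 2 = 4 d electrons.
Octahedral high-spin t₂g³ eg¹: CFSE = -0.6 × 158 = -95 kJ/mol.
In a tetrahedral site the filling is e² t₂²: CFSE(tet) = -0.4Δₜ = -0.4 × (4/9)(158) = -28 kJ/mol.
Subtracting, OSPE = -95 − (-28) = -67 kJ/mol.

-67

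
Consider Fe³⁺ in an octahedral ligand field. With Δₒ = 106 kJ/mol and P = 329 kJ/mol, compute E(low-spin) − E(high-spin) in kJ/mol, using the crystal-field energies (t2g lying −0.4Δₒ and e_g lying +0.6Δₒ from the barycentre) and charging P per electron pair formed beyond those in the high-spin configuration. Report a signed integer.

Fe sits in group 8; removing 3 electrons leaves Fe³⁺ with 8 − 3 = 5 d electrons.
In the high-spin limit (t2g^3 e_g^2) the orbital term is 0.0Δₒ = 0 kJ/mol, with no excess pairing.
For low-spin the configuration is t2g^5 e_g^0: orbital energy -2.0 × 106 = -212 kJ/mol, and 2 additional pairs relative to high-spin add 658 kJ/mol, giving 446 kJ/mol.
The difference is 446 − (0) = 446 kJ/mol, so high-spin lies lower.

446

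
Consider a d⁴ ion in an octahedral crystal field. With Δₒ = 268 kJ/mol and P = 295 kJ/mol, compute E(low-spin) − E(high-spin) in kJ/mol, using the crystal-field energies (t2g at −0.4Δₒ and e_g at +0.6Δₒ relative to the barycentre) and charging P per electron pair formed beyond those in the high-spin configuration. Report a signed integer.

High-spin: t2g^3 e_g^1, CFSE = -0.6Δₒ = -161 kJ/mol.
For low-spin the configuration is t2g^4 e_g^0: orbital energy -1.6 × 268 = -429 kJ/mol, and 1 additional pair relative to high-spin adds 295 kJ/mol, giving -134 kJ/mol.
Thus E(LS) − E(HS) = 27 kJ/mol.

27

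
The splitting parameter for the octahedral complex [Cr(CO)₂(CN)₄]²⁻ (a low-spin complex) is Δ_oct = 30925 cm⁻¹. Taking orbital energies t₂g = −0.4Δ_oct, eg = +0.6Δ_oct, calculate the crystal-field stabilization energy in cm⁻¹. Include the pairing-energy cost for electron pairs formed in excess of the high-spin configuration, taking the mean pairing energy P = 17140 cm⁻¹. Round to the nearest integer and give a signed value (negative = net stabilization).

-32340

Ligand charges: 2×(+0) from CO and 4×(-1) from CN⁻ sum to -4; with overall charge -2, Cr is +2.
Cr is in group 6, so Cr²⁺ is d⁴ (6 − 2 = 4).
Configuration: t₂g⁴ eg⁰.
The orbital stabilization is -1.6Δ_oct = -1.6 × 30925 = -49480 cm⁻¹.
Pairing penalty: 1 pair vs 0 in the high-spin reference → 1 extra × P = 17140 cm⁻¹.
Net CFSE = -49480 + 17140 = -32340 cm⁻¹.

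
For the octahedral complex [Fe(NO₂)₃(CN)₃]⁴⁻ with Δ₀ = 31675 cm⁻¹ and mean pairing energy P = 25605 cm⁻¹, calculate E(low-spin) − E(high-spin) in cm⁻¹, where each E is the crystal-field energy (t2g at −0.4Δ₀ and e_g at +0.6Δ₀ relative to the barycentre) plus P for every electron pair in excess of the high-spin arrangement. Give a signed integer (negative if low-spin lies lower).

Ligand charges: 3×(-1) from NO₂⁻ and 3×(-1) from CN⁻ sum to -6; with overall charge -4, Fe is +2.
Fe is in group 8, so Fe²⁺ is d⁶ (8 − 2 = 6).
In the high-spin limit (t2g^4 e_g^2) the orbital term is -0.4Δ₀ = -12670 cm⁻¹, with no excess pairing.
Low-spin: t2g^6 e_g^0, orbital CFSE = -2.4Δ₀ = -76020 cm⁻¹; plus 2 excess pairs × P = +51210 cm⁻¹; total -24810 cm⁻¹.
E(LS) − E(HS) = -24810 − (-12670) = -12140 cm⁻¹.

-12140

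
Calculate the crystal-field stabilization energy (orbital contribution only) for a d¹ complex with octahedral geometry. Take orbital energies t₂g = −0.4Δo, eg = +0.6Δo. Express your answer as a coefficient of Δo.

Configuration: t₂g¹ eg⁰.
CFSE = 1(-0.4Δo) + 0(0.6Δo) = -0.4Δo + 0.0Δo = -0.4Δo.

-0.4 Δo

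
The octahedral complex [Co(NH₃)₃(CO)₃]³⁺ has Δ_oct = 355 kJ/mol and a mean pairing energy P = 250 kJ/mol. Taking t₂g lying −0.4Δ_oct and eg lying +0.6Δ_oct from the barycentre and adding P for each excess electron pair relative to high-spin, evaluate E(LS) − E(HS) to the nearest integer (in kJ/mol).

-210

Ligand charges: 3×(+0) from NH₃ and 3×(+0) from CO sum to +0; with overall charge +3, Co is +3.
Co³⁺: group 9, so d-count = 9 − 3 = 6.
High-spin d⁶ fills as t₂g⁴ eg² with CFSE 4(−0.4) + 2(+0.6) = -0.4Δ_oct = -142 kJ/mol.
For low-spin the configuration is t₂g⁶ eg⁰: orbital energy -2.4 × 355 = -852 kJ/mol, and 2 additional pairs relative to high-spin add 500 kJ/mol, giving -352 kJ/mol.
The difference is -352 − (-142) = -210 kJ/mol, so low-spin lies lower.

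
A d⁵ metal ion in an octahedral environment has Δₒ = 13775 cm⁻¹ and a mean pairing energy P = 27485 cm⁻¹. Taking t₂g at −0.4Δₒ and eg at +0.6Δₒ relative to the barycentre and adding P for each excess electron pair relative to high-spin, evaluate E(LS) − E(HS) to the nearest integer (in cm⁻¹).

In the high-spin limit (t₂g³ eg²) the orbital term is 0.0Δₒ = 0 cm⁻¹, with no excess pairing.
Low-spin: t₂g⁵ eg⁰, orbital CFSE = -2.0Δₒ = -27550 cm⁻¹; plus 2 excess pairs × P = +54970 cm⁻¹; total 27420 cm⁻¹.
E(LS) − E(HS) = 27420 − (0) = 27420 cm⁻¹.

27420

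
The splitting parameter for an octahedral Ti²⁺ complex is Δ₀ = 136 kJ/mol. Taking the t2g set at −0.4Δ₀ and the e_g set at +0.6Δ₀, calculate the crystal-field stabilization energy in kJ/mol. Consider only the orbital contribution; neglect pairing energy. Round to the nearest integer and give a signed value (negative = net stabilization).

Ti is in group 4, so Ti²⁺ is d² (4 − 2 = 2).
Configuration: t2g^2 e_g^0.
The orbital stabilization is -0.8Δ₀ = -0.8 × 136 = -109 kJ/mol.

-109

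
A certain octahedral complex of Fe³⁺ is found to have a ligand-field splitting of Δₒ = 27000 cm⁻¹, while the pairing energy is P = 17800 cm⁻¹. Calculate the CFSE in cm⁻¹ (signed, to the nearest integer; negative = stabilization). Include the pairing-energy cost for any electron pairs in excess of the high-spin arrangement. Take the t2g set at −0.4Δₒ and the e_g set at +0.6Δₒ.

Group 8 minus oxidation state +3 gives a d⁵ configuration for Fe³⁺.
Δₒ > P, so pairing is preferred: the ground state is low-spin.
Filling d⁵ accordingly: t2g^5 e_g^0.
Orbital CFSE = -2.0Δₒ = -2.0 × 27000 = -54000 cm⁻¹.
Excess pairs vs high-spin: 2 − 0 = 2; pairing cost = +35600 cm⁻¹.
Net CFSE = -54000 + 35600 = -18400 cm⁻¹.

-18400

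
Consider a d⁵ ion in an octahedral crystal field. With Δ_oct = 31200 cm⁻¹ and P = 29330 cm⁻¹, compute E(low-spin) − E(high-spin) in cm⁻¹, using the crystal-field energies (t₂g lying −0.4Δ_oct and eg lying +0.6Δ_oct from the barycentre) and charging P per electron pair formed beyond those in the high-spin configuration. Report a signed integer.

High-spin d⁵ fills as t₂g³ eg² with CFSE 3(−0.4) + 2(+0.6) = 0.0Δ_oct = 0 cm⁻¹.
Low-spin: t₂g⁵ eg⁰, orbital CFSE = -2.0Δ_oct = -62400 cm⁻¹; plus 2 excess pairs × P = +58660 cm⁻¹; total -3740 cm⁻¹.
Thus E(LS) − E(HS) = -3740 cm⁻¹.

-3740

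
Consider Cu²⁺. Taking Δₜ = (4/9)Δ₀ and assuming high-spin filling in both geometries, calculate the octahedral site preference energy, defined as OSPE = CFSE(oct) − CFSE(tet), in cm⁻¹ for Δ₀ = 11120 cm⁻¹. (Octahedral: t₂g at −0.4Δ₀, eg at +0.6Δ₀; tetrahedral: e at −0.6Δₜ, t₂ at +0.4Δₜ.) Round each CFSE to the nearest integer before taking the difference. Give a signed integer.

Cu sits in group 11; removing 2 electrons leaves Cu²⁺ with 11 − 2 = 9 d electrons.
Octahedral (high-spin): t2g^6 e_g^3, CFSE = 6(−0.4) + 3(+0.6) = -0.6Δ₀ = -0.6 × 11120 = -6672 cm⁻¹.
Tetrahedral: e^4 t2^5, CFSE = 4(−0.6) + 5(+0.4) = -0.4Δₜ = -0.4 × (4/9) × 11120 = -1977 cm⁻¹.
OSPE = CFSE(oct) − CFSE(tet) = -6672 − (-1977) = -4695 cm⁻¹.

-4695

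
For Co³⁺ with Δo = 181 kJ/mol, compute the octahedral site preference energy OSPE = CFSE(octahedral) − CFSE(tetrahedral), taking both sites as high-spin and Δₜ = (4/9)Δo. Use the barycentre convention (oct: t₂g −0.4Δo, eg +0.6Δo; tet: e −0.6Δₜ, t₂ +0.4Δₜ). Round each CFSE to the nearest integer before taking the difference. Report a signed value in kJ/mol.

Co is in group 9, so Co³⁺ is d⁶ (9 − 3 = 6).
In an octahedral site d⁶ (HS) is t2g^4 e_g^2, giving CFSE(oct) = -0.4Δo = -72 kJ/mol.
Tetrahedral: e^3 t2^3, CFSE = 3(−0.6) + 3(+0.4) = -0.6Δₜ = -0.6 × (4/9) × 181 = -48 kJ/mol.
OSPE = -72 − (-48) = -24 kJ/mol.

-24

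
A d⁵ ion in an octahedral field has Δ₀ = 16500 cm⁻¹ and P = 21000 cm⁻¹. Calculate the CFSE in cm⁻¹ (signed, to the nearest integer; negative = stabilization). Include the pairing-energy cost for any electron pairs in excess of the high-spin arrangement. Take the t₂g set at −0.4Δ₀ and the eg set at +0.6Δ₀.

0

Δ₀ < P, so pairing is avoided: the ground state is high-spin.
Configuration: t₂g³ eg².
Orbital CFSE = 0.0Δ₀ = 0.0 × 16500 = 0 cm⁻¹.
High-spin has no excess pairs, so no pairing correction applies.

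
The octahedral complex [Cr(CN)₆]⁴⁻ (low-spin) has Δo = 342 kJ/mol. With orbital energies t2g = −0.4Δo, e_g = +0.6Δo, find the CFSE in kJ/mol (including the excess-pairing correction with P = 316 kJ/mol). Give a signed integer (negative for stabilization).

-231

Each CN⁻ contributes -1; 6 × (-1) = -6. With overall charge -4, Cr is in the +2 oxidation state.
Cr²⁺: group 6, so d-count = 6 − 2 = 4.
The d⁴ electrons fill as t2g^4 e_g^0.
The orbital stabilization is -1.6Δo = -1.6 × 342 = -547 kJ/mol.
Pairing penalty: 1 pair vs 0 in the high-spin reference → 1 extra × P = 316 kJ/mol.
Net CFSE = -547 + 316 = -231 kJ/mol.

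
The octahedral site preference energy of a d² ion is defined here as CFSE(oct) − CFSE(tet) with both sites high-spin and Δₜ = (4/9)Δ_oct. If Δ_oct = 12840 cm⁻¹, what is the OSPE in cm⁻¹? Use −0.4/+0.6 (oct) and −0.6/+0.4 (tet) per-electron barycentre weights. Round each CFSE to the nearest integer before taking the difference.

-3424

Octahedral high-spin t2g^2 e_g^0: CFSE = -0.8 × 12840 = -10272 cm⁻¹.
In a tetrahedral site the filling is e^2 t2^0: CFSE(tet) = -1.2Δₜ = -1.2 × (4/9)(12840) = -6848 cm⁻¹.
Subtracting, OSPE = -10272 − (-6848) = -3424 cm⁻¹.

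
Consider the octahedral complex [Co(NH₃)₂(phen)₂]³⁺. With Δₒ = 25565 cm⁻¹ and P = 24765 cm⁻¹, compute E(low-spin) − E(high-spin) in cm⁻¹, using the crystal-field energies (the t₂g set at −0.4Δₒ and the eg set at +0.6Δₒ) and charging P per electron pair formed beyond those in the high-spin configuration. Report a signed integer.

Ligand charges: 2×(+0) from NH₃ and 2×(+0) from phen sum to +0; with overall charge +3, Co is +3.
Co³⁺: group 9, so d-count = 9 − 3 = 6.
In the high-spin limit (t₂g⁴ eg²) the orbital term is -0.4Δₒ = -10226 cm⁻¹, with no excess pairing.
For low-spin the configuration is t₂g⁶ eg⁰: orbital energy -2.4 × 25565 = -61356 cm⁻¹, and 2 additional pairs relative to high-spin add 49530 cm⁻¹, giving -11826 cm⁻¹.
The difference is -11826 − (-10226) = -1600 cm⁻¹, so low-spin lies lower.

-1600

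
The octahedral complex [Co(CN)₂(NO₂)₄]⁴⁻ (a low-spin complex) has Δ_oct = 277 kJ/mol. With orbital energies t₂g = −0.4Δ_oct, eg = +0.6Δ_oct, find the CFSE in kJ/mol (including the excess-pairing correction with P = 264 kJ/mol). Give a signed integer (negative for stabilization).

-235

Ligand charges: 2×(-1) from CN⁻ and 4×(-1) from NO₂⁻ sum to -6; with overall charge -4, Co is +2.
Co sits in group 9; removing 2 electrons leaves Co²⁺ with 9 − 2 = 7 d electrons.
The d⁷ electrons fill as t₂g⁶ eg¹.
Orbital CFSE = 6(-0.4) + 1(0.6) = -1.8Δ_oct = -1.8 × 277 = -499 kJ/mol.
Pairing penalty: 3 pairs vs 2 in the high-spin reference → 1 extra × P = 264 kJ/mol.
Combining: -499 + 264 = -235 kJ/mol.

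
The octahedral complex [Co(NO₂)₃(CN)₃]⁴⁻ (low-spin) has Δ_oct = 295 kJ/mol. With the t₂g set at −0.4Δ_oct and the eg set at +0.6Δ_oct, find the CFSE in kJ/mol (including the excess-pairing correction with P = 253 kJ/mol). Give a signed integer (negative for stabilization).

Ligand charges: 3×(-1) from NO₂⁻ and 3×(-1) from CN⁻ sum to -6; with overall charge -4, Co is +2.
Co is in group 9, so Co²⁺ is d⁷ (9 − 2 = 7).
The d⁷ electrons fill as t₂g⁶ eg¹.
Orbital CFSE = 6(-0.4) + 1(0.6) = -1.8Δ_oct = -1.8 × 295 = -531 kJ/mol.
Pairing penalty: 3 pairs vs 2 in the high-spin reference → 1 extra × P = 253 kJ/mol.
Combining: -531 + 253 = -278 kJ/mol.

-278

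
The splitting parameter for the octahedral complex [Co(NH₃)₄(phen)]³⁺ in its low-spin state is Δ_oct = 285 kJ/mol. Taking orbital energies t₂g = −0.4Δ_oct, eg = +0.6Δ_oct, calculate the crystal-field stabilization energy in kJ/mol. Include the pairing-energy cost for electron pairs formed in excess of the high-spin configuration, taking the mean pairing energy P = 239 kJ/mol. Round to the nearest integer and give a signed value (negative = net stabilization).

Ligand charges: 4×(+0) from NH₃ and 1×(+0) from phen sum to +0; with overall charge +3, Co is +3.
Co sits in group 9; removing 3 electrons leaves Co³⁺ with 9 − 3 = 6 d electrons.
Configuration: t₂g⁶ eg⁰.
Orbital CFSE = 6(-0.4) + 0(0.6) = -2.4Δ_oct = -2.4 × 285 = -684 kJ/mol.
Pairing penalty: 3 pairs vs 1 in the high-spin reference → 2 extra × P = 478 kJ/mol.
Combining: -684 + 478 = -206 kJ/mol.

-206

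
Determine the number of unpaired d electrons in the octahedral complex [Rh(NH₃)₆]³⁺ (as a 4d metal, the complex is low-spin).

NH₃ is neutral, so the +3 overall charge sits on Rh: oxidation state +3.
Rh is in group 9, so Rh³⁺ is d⁶ (9 − 3 = 6).
Configuration: t₂g⁶ eg⁰, giving 0 unpaired electrons.

0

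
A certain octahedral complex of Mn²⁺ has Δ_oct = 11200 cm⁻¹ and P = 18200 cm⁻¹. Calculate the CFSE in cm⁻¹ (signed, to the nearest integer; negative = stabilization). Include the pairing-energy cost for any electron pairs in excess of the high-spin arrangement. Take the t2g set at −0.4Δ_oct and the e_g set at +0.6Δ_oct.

0

Group 7 minus oxidation state +2 gives a d⁵ configuration for Mn²⁺.
Here Δ_oct < P (11200 < 18200), so the high-spin state is favoured.
Filling d⁵ accordingly: t2g^3 e_g^2.
Orbital CFSE = 0.0Δ_oct = 0.0 × 11200 = 0 cm⁻¹.
High-spin has no excess pairs, so no pairing correction applies.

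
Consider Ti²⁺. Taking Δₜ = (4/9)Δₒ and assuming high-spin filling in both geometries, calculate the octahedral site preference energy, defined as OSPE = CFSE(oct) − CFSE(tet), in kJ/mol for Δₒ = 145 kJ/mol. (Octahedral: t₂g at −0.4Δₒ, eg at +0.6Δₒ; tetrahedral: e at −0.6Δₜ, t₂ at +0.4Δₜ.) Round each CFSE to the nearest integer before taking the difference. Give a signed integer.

Group 4 minus oxidation state +2 gives a d² configuration for Ti²⁺.
Octahedral (high-spin): t₂g² eg⁰, CFSE = 2(−0.4) + 0(+0.6) = -0.8Δₒ = -0.8 × 145 = -116 kJ/mol.
In a tetrahedral site the filling is e² t₂⁰: CFSE(tet) = -1.2Δₜ = -1.2 × (4/9)(145) = -77 kJ/mol.
Subtracting, OSPE = -116 − (-77) = -39 kJ/mol.

-39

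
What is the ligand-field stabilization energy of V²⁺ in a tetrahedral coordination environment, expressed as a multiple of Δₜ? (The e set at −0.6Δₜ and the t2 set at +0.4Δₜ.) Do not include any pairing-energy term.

-0.8 Δₜ

Group 5 minus oxidation state +2 gives a d³ configuration for V²⁺.
Tetrahedral fields are weak (Δₜ ≈ 4/9 Δₒ), so electrons fill high-spin.
Configuration: e^2 t2^1.
CFSE = 2(-0.6Δₜ) + 1(0.4Δₜ) = -1.2Δₜ + 0.4Δₜ = -0.8Δₜ.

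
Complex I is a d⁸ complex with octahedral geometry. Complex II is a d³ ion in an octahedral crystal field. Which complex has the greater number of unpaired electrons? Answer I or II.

I: t₂g⁶ eg² → 2 unpaired.
II: For octahedral d³ the high- and low-spin configurations coincide; t₂g³ eg⁰ → 3 unpaired.
So II has more unpaired electrons.

II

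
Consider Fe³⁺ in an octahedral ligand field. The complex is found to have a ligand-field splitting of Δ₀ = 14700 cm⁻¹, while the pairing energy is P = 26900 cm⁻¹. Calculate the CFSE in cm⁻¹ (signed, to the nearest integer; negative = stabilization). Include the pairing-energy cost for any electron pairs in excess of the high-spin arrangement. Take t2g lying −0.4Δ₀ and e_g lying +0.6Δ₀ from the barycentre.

0

Fe sits in group 8; removing 3 electrons leaves Fe³⁺ with 8 − 3 = 5 d electrons.
Here Δ₀ < P (14700 < 26900), so the high-spin state is favoured.
Configuration: t2g^3 e_g^2.
Orbital CFSE = 0.0Δ₀ = 0.0 × 14700 = 0 cm⁻¹.
High-spin has no excess pairs, so no pairing correction applies.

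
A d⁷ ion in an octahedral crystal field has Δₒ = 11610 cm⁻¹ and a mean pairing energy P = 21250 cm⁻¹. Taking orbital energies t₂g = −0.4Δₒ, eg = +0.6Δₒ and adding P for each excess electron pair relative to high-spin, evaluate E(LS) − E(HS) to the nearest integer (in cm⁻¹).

9640

In the high-spin limit (t₂g⁵ eg²) the orbital term is -0.8Δₒ = -9288 cm⁻¹, with no excess pairing.
Low-spin t₂g⁶ eg¹ gives -1.8Δₒ = -20898 cm⁻¹, but forming 1 extra pair costs 1P = 21250 cm⁻¹, so E(LS) = -20898 + 21250 = 352 cm⁻¹.
Thus E(LS) − E(HS) = 9640 cm⁻¹.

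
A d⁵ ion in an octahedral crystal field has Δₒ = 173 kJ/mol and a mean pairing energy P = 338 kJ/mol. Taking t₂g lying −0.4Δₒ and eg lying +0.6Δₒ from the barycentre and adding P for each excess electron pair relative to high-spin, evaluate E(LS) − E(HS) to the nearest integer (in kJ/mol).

330

High-spin d⁵ fills as t₂g³ eg² with CFSE 3(−0.4) + 2(+0.6) = 0.0Δₒ = 0 kJ/mol.
For low-spin the configuration is t₂g⁵ eg⁰: orbital energy -2.0 × 173 = -346 kJ/mol, and 2 additional pairs relative to high-spin add 676 kJ/mol, giving 330 kJ/mol.
Thus E(LS) − E(HS) = 330 kJ/mol.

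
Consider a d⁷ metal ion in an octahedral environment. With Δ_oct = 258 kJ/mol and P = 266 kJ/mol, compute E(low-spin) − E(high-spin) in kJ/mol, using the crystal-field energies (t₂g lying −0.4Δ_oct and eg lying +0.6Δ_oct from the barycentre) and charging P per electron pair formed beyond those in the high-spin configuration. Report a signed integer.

8

High-spin d⁷ fills as t₂g⁵ eg² with CFSE 5(−0.4) + 2(+0.6) = -0.8Δ_oct = -206 kJ/mol.
For low-spin the configuration is t₂g⁶ eg¹: orbital energy -1.8 × 258 = -464 kJ/mol, and 1 additional pair relative to high-spin adds 266 kJ/mol, giving -198 kJ/mol.
The difference is -198 − (-206) = 8 kJ/mol, so high-spin lies lower.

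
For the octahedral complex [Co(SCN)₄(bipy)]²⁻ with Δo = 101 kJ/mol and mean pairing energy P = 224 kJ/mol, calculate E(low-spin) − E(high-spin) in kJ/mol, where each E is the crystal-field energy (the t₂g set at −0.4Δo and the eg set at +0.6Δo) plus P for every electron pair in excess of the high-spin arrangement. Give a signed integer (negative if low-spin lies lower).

Ligand charges: 4×(-1) from SCN⁻ and 1×(+0) from bipy sum to -4; with overall charge -2, Co is +2.
Co²⁺: group 9, so d-count = 9 − 2 = 7.
High-spin: t₂g⁵ eg², CFSE = -0.8Δo = -81 kJ/mol.
Low-spin: t₂g⁶ eg¹, orbital CFSE = -1.8Δo = -182 kJ/mol; plus 1 excess pair × P = +224 kJ/mol; total 42 kJ/mol.
E(LS) − E(HS) = 42 − (-81) = 123 kJ/mol.

123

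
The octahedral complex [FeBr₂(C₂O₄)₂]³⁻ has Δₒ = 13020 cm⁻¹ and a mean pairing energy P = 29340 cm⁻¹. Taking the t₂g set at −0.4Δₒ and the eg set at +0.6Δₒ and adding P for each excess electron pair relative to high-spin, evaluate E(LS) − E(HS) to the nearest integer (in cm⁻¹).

32640

Ligand charges: 2×(-1) from Br⁻ and 2×(-2) from C₂O₄²⁻ sum to -6; with overall charge -3, Fe is +3.
Fe is in group 8, so Fe³⁺ is d⁵ (8 − 3 = 5).
In the high-spin limit (t₂g³ eg²) the orbital term is 0.0Δₒ = 0 cm⁻¹, with no excess pairing.
Low-spin t₂g⁵ eg⁰ gives -2.0Δₒ = -26040 cm⁻¹, but forming 2 extra pairs costs 2P = 58680 cm⁻¹, so E(LS) = -26040 + 58680 = 32640 cm⁻¹.
Thus E(LS) − E(HS) = 32640 cm⁻¹.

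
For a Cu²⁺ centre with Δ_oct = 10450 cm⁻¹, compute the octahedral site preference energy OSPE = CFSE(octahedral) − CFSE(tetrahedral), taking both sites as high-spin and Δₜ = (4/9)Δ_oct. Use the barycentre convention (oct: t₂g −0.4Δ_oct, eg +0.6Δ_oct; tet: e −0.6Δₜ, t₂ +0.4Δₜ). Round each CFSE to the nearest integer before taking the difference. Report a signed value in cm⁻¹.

-4412

Cu sits in group 11; removing 2 electrons leaves Cu²⁺ with 11 − 2 = 9 d electrons.
Octahedral (high-spin): t2g^6 e_g^3, CFSE = 6(−0.4) + 3(+0.6) = -0.6Δ_oct = -0.6 × 10450 = -6270 cm⁻¹.
Tetrahedral e^4 t2^5 gives -0.4Δₜ = -0.4 × (4/9) × 10450 = -1858 cm⁻¹.
OSPE = CFSE(oct) − CFSE(tet) = -6270 − (-1858) = -4412 cm⁻¹.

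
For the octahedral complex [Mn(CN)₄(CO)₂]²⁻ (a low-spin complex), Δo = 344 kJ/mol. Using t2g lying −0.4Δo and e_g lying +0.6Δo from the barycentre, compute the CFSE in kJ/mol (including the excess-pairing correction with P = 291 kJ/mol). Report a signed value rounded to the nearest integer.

-106

Ligand charges: 4×(-1) from CN⁻ and 2×(+0) from CO sum to -4; with overall charge -2, Mn is +2.
Mn is in group 7, so Mn²⁺ is d⁵ (7 − 2 = 5).
Electron filling gives t2g^5 e_g^0.
Orbital CFSE = 5(-0.4) + 0(0.6) = -2.0Δo = -2.0 × 344 = -688 kJ/mol.
High-spin d⁵ would be t2g^3 e_g^2 with 0 pairs; low-spin has 2, so 2 excess pairs cost +2P = +582 kJ/mol.
Overall CFSE = -688 + 582 = -106 kJ/mol.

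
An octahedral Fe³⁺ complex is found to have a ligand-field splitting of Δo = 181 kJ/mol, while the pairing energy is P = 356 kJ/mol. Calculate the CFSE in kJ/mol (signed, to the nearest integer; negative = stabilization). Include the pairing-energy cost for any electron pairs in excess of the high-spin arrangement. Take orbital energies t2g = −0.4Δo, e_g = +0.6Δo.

0

Fe is in group 8, so Fe³⁺ is d⁵ (8 − 3 = 5).
With Δo < P the complex is high-spin.
Filling d⁵ accordingly: t2g^3 e_g^2.
Orbital CFSE = 0.0Δo = 0.0 × 181 = 0 kJ/mol.
High-spin has no excess pairs, so no pairing correction applies.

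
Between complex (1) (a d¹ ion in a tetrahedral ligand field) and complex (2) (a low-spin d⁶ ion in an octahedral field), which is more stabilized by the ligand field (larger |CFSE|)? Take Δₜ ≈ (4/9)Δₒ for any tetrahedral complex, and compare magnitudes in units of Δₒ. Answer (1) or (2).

(1): Tetrahedral fields are weak (Δₜ ≈ 4/9 Δₒ), so electrons fill high-spin; e^1 t2^0, CFSE = -0.6Δₜ ≈ -0.27Δₒ.
(2): t2g^6 e_g^0, CFSE = -2.4Δₒ.
So (2) has the larger |CFSE|.

(2)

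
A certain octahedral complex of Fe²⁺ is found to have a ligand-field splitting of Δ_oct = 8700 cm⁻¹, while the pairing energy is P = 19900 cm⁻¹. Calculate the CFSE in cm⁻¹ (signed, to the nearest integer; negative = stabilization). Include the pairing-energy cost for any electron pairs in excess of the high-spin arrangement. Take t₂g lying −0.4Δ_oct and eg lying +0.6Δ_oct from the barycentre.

Fe²⁺: group 8, so d-count = 8 − 2 = 6.
With Δ_oct < P the complex is high-spin.
Configuration: t₂g⁴ eg².
Orbital CFSE = -0.4Δ_oct = -0.4 × 8700 = -3480 cm⁻¹.
High-spin has no excess pairs, so no pairing correction applies.

-3480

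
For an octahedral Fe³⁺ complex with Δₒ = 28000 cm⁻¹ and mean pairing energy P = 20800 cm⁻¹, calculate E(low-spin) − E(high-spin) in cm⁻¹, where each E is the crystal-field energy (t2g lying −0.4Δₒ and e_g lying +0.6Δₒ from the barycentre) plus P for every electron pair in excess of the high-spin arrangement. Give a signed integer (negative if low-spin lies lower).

Group 8 minus oxidation state +3 gives a d⁵ configuration for Fe³⁺.
High-spin d⁵ fills as t2g^3 e_g^2 with CFSE 3(−0.4) + 2(+0.6) = 0.0Δₒ = 0 cm⁻¹.
For low-spin the configuration is t2g^5 e_g^0: orbital energy -2.0 × 28000 = -56000 cm⁻¹, and 2 additional pairs relative to high-spin add 41600 cm⁻¹, giving -14400 cm⁻¹.
The difference is -14400 − (0) = -14400 cm⁻¹, so low-spin lies lower.

-14400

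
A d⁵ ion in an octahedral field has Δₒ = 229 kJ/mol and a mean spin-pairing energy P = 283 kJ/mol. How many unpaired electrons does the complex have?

Since Δₒ = 229 kJ/mol < P = 283 kJ/mol, the complex adopts the high-spin configuration.
That gives t₂g³ eg².
Unpaired electrons: 5.

5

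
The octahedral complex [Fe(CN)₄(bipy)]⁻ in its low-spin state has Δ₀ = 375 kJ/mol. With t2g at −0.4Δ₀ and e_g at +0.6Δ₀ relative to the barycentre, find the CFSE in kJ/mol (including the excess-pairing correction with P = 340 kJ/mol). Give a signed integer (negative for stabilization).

-70

Ligand charges: 4×(-1) from CN⁻ and 1×(+0) from bipy sum to -4; with overall charge -1, Fe is +3.
Group 8 minus oxidation state +3 gives a d⁵ configuration for Fe³⁺.
Configuration: t2g^5 e_g^0.
Orbital CFSE = 5(-0.4) + 0(0.6) = -2.0Δ₀ = -2.0 × 375 = -750 kJ/mol.
Pairing penalty: 2 pairs vs 0 in the high-spin reference → 2 extra × P = 680 kJ/mol.
Overall CFSE = -750 + 680 = -70 kJ/mol.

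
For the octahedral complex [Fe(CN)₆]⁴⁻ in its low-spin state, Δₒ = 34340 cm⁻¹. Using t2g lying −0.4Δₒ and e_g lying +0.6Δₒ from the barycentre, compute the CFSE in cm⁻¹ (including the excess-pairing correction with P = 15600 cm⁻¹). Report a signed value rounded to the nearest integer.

Each CN⁻ contributes -1; 6 × (-1) = -6. With overall charge -4, Fe is in the +2 oxidation state.
Fe sits in group 8; removing 2 electrons leaves Fe²⁺ with 8 − 2 = 6 d electrons.
Configuration: t2g^6 e_g^0.
CFSE(orbital) = 6×(-0.4Δₒ) + 0×(0.6Δₒ) = -2.4Δₒ; with Δₒ = 34340 cm⁻¹ that is -82416 cm⁻¹.
High-spin d⁶ would be t2g^4 e_g^2 with 1 pair; low-spin has 3, so 2 excess pairs cost +2P = +31200 cm⁻¹.
Overall CFSE = -82416 + 31200 = -51216 cm⁻¹.

-51216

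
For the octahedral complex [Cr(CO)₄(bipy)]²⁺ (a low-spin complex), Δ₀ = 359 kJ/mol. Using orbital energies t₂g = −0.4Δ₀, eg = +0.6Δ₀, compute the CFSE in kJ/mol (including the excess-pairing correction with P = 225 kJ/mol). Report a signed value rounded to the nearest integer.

Ligand charges: 4×(+0) from CO and 1×(+0) from bipy sum to +0; with overall charge +2, Cr is +2.
Cr²⁺: group 6, so d-count = 6 − 2 = 4.
Configuration: t₂g⁴ eg⁰.
CFSE(orbital) = 4×(-0.4Δ₀) + 0×(0.6Δ₀) = -1.6Δ₀; with Δ₀ = 359 kJ/mol that is -574 kJ/mol.
Relative to high-spin t₂g³ eg¹ (0 paired), the low-spin configuration has 1 additional pair, contributing +1 × 225 = +225 kJ/mol.
Combining: -574 + 225 = -349 kJ/mol.

-349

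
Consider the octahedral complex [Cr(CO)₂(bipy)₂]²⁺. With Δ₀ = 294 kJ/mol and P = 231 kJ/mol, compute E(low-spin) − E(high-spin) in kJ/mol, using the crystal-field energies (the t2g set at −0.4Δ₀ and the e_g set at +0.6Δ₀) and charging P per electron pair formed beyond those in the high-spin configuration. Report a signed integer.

-63

Ligand charges: 2×(+0) from CO and 2×(+0) from bipy sum to +0; with overall charge +2, Cr is +2.
Group 6 minus oxidation state +2 gives a d⁴ configuration for Cr²⁺.
High-spin d⁴ fills as t2g^3 e_g^1 with CFSE 3(−0.4) + 1(+0.6) = -0.6Δ₀ = -176 kJ/mol.
For low-spin the configuration is t2g^4 e_g^0: orbital energy -1.6 × 294 = -470 kJ/mol, and 1 additional pair relative to high-spin adds 231 kJ/mol, giving -239 kJ/mol.
Thus E(LS) − E(HS) = -63 kJ/mol.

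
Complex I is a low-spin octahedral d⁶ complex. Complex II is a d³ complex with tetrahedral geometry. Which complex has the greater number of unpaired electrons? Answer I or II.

II

I: t₂g⁶ eg⁰ → 0 unpaired.
II: Tetrahedral splitting is small, so the complex is high-spin; e² t₂¹ → 3 unpaired.
So II has more unpaired electrons.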